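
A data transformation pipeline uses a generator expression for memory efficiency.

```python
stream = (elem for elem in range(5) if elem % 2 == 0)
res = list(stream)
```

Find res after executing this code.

Step 1: Filter range(5) keeping only even values:
  elem=0: even, included
  elem=1: odd, excluded
  elem=2: even, included
  elem=3: odd, excluded
  elem=4: even, included
Therefore res = [0, 2, 4].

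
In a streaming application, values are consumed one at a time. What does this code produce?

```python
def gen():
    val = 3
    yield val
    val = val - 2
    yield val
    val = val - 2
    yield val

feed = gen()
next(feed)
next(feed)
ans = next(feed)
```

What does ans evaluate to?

Step 1: Trace through generator execution:
  Yield 1: val starts at 3, yield 3
  Yield 2: val = 3 - 2 = 1, yield 1
  Yield 3: val = 1 - 2 = -1, yield -1
Step 2: First next() gets 3, second next() gets the second value, third next() yields -1.
Therefore ans = -1.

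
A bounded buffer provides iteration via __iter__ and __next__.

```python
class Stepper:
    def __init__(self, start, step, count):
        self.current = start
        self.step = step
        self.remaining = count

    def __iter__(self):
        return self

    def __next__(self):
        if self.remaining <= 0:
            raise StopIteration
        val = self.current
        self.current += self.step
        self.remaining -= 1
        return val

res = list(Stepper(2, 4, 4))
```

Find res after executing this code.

Step 1: Stepper starts at 2, increments by 4, for 4 steps:
  Yield 2, then current += 4
  Yield 6, then current += 4
  Yield 10, then current += 4
  Yield 14, then current += 4
Therefore res = [2, 6, 10, 14].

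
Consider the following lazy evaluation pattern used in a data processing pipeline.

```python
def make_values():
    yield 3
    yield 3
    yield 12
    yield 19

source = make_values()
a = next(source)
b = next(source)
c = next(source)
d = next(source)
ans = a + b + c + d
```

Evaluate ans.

Step 1: Create generator and consume all values:
  a = next(source) = 3
  b = next(source) = 3
  c = next(source) = 12
  d = next(source) = 19
Step 2: ans = 3 + 3 + 12 + 19 = 37.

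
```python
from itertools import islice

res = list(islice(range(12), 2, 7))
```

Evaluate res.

Step 1: islice(range(12), 2, 7) takes elements at indices [2, 7).
Step 2: Elements: [2, 3, 4, 5, 6].
Therefore res = [2, 3, 4, 5, 6].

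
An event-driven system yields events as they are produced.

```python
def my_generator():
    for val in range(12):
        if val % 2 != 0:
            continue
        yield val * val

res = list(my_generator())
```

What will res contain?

Step 1: Only yield val**2 when val is divisible by 2:
  val=0: 0 % 2 == 0, yield 0**2 = 0
  val=2: 2 % 2 == 0, yield 2**2 = 4
  val=4: 4 % 2 == 0, yield 4**2 = 16
  val=6: 6 % 2 == 0, yield 6**2 = 36
  val=8: 8 % 2 == 0, yield 8**2 = 64
  val=10: 10 % 2 == 0, yield 10**2 = 100
Therefore res = [0, 4, 16, 36, 64, 100].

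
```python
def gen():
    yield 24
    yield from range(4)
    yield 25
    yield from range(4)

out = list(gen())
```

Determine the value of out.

Step 1: Trace yields in order:
  yield 24
  yield 0
  yield 1
  yield 2
  yield 3
  yield 25
  yield 0
  yield 1
  yield 2
  yield 3
Therefore out = [24, 0, 1, 2, 3, 25, 0, 1, 2, 3].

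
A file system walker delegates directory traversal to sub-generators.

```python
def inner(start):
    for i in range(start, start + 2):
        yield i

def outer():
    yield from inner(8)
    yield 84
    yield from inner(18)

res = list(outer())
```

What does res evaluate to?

Step 1: outer() delegates to inner(8):
  yield 8
  yield 9
Step 2: yield 84
Step 3: Delegates to inner(18):
  yield 18
  yield 19
Therefore res = [8, 9, 84, 18, 19].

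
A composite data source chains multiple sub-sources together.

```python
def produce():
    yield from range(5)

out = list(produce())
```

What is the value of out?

Step 1: yield from delegates to the iterable, yielding each element.
Step 2: Collected values: [0, 1, 2, 3, 4].
Therefore out = [0, 1, 2, 3, 4].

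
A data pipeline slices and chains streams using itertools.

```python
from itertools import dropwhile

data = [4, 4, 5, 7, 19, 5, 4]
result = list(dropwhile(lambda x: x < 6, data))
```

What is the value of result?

Step 1: dropwhile drops elements while < 6:
  4 < 6: dropped
  4 < 6: dropped
  5 < 6: dropped
  7: kept (dropping stopped)
Step 2: Remaining elements kept regardless of condition.
Therefore result = [7, 19, 5, 4].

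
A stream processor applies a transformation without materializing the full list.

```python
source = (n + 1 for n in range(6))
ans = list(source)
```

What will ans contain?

Step 1: For each n in range(6), compute n+1:
  n=0: 0+1 = 1
  n=1: 1+1 = 2
  n=2: 2+1 = 3
  n=3: 3+1 = 4
  n=4: 4+1 = 5
  n=5: 5+1 = 6
Therefore ans = [1, 2, 3, 4, 5, 6].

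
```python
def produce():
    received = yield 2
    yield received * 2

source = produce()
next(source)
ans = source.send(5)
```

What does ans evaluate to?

Step 1: next(source) advances to first yield, producing 2.
Step 2: send(5) resumes, received = 5.
Step 3: yield received * 2 = 5 * 2 = 10.
Therefore ans = 10.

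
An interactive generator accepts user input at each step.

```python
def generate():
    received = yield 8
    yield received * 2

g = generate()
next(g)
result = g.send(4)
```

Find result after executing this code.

Step 1: next(g) advances to first yield, producing 8.
Step 2: send(4) resumes, received = 4.
Step 3: yield received * 2 = 4 * 2 = 8.
Therefore result = 8.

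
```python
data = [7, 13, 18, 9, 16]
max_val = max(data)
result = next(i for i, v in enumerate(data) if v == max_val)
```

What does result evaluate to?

Step 1: max([7, 13, 18, 9, 16]) = 18.
Step 2: Find first index where value == 18:
  Index 0: 7 != 18
  Index 1: 13 != 18
  Index 2: 18 == 18, found!
Therefore result = 2.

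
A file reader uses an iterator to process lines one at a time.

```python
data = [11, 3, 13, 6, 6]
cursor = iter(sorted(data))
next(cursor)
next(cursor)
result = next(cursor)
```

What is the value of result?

Step 1: sorted([11, 3, 13, 6, 6]) = [3, 6, 6, 11, 13].
Step 2: Create iterator and skip 2 elements.
Step 3: next() returns 6.
Therefore result = 6.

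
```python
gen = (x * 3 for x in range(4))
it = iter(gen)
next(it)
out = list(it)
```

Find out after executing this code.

Step 1: Generator produces [0, 3, 6, 9].
Step 2: next(it) consumes first element (0).
Step 3: list(it) collects remaining: [3, 6, 9].
Therefore out = [3, 6, 9].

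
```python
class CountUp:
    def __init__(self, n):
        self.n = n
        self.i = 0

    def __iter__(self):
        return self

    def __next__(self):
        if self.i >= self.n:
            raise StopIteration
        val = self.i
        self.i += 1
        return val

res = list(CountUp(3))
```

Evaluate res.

Step 1: CountUp(3) creates an iterator counting 0 to 2.
Step 2: list() consumes all values: [0, 1, 2].
Therefore res = [0, 1, 2].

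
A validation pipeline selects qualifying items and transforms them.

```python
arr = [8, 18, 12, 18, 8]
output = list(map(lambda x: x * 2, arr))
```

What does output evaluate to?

Step 1: Apply lambda x: x * 2 to each element:
  8 -> 16
  18 -> 36
  12 -> 24
  18 -> 36
  8 -> 16
Therefore output = [16, 36, 24, 36, 16].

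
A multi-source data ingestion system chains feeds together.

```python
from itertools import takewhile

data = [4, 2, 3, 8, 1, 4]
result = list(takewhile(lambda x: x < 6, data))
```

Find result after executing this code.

Step 1: takewhile stops at first element >= 6:
  4 < 6: take
  2 < 6: take
  3 < 6: take
  8 >= 6: stop
Therefore result = [4, 2, 3].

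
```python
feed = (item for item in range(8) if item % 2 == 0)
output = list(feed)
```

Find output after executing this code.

Step 1: Filter range(8) keeping only even values:
  item=0: even, included
  item=1: odd, excluded
  item=2: even, included
  item=3: odd, excluded
  item=4: even, included
  item=5: odd, excluded
  item=6: even, included
  item=7: odd, excluded
Therefore output = [0, 2, 4, 6].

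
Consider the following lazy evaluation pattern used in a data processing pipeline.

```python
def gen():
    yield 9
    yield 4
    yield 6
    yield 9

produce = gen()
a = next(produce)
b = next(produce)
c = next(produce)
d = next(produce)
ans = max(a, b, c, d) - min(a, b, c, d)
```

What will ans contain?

Step 1: Create generator and consume all values:
  a = next(produce) = 9
  b = next(produce) = 4
  c = next(produce) = 6
  d = next(produce) = 9
Step 2: max = 9, min = 4, ans = 9 - 4 = 5.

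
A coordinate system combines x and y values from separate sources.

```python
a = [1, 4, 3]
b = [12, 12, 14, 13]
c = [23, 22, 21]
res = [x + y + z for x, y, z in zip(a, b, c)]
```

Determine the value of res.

Step 1: zip three lists (truncates to shortest, len=3):
  1 + 12 + 23 = 36
  4 + 12 + 22 = 38
  3 + 14 + 21 = 38
Therefore res = [36, 38, 38].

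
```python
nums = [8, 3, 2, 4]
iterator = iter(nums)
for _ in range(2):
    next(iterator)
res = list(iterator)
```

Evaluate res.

Step 1: Create iterator over [8, 3, 2, 4].
Step 2: Advance 2 positions (consuming [8, 3]).
Step 3: list() collects remaining elements: [2, 4].
Therefore res = [2, 4].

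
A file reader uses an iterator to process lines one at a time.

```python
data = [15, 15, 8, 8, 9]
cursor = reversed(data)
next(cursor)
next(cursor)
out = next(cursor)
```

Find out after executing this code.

Step 1: reversed([15, 15, 8, 8, 9]) gives iterator: [9, 8, 8, 15, 15].
Step 2: First next() = 9, second next() = 8.
Step 3: Third next() = 8.
Therefore out = 8.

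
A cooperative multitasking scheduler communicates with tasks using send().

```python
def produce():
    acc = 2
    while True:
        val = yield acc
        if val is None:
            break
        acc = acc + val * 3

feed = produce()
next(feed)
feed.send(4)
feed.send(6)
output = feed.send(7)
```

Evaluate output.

Step 1: next() -> yield acc=2.
Step 2: send(4) -> val=4, acc = 2 + 4*3 = 14, yield 14.
Step 3: send(6) -> val=6, acc = 14 + 6*3 = 32, yield 32.
Step 4: send(7) -> val=7, acc = 32 + 7*3 = 53, yield 53.
Therefore output = 53.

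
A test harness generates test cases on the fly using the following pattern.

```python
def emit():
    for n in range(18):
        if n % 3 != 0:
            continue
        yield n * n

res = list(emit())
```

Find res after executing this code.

Step 1: Only yield n**2 when n is divisible by 3:
  n=0: 0 % 3 == 0, yield 0**2 = 0
  n=3: 3 % 3 == 0, yield 3**2 = 9
  n=6: 6 % 3 == 0, yield 6**2 = 36
  n=9: 9 % 3 == 0, yield 9**2 = 81
  n=12: 12 % 3 == 0, yield 12**2 = 144
  n=15: 15 % 3 == 0, yield 15**2 = 225
Therefore res = [0, 9, 36, 81, 144, 225].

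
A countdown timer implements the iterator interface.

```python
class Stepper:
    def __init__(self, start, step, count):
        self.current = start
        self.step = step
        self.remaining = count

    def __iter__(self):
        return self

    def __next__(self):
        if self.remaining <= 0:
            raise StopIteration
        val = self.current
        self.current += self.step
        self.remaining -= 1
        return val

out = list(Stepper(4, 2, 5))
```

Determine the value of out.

Step 1: Stepper starts at 4, increments by 2, for 5 steps:
  Yield 4, then current += 2
  Yield 6, then current += 2
  Yield 8, then current += 2
  Yield 10, then current += 2
  Yield 12, then current += 2
Therefore out = [4, 6, 8, 10, 12].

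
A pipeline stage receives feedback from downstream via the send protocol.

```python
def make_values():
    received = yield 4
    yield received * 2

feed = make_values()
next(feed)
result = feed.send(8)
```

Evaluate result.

Step 1: next(feed) advances to first yield, producing 4.
Step 2: send(8) resumes, received = 8.
Step 3: yield received * 2 = 8 * 2 = 16.
Therefore result = 16.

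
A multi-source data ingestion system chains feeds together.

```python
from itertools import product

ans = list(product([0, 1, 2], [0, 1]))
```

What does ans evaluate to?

Step 1: product([0, 1, 2], [0, 1]) gives all pairs:
  (0, 0)
  (0, 1)
  (1, 0)
  (1, 1)
  (2, 0)
  (2, 1)
Therefore ans = [(0, 0), (0, 1), (1, 0), (1, 1), (2, 0), (2, 1)].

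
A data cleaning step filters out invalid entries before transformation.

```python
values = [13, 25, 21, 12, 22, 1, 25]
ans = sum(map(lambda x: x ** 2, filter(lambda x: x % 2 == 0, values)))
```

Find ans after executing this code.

Step 1: Filter even numbers from [13, 25, 21, 12, 22, 1, 25]: [12, 22]
Step 2: Square each: [144, 484]
Step 3: Sum = 628.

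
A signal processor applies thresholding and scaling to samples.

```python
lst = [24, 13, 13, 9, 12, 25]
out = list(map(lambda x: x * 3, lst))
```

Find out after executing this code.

Step 1: Apply lambda x: x * 3 to each element:
  24 -> 72
  13 -> 39
  13 -> 39
  9 -> 27
  12 -> 36
  25 -> 75
Therefore out = [72, 39, 39, 27, 36, 75].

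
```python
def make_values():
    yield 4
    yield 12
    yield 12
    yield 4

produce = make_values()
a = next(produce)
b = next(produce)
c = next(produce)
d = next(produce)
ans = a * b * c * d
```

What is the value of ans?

Step 1: Create generator and consume all values:
  a = next(produce) = 4
  b = next(produce) = 12
  c = next(produce) = 12
  d = next(produce) = 4
Step 2: ans = 4 * 12 * 12 * 4 = 2304.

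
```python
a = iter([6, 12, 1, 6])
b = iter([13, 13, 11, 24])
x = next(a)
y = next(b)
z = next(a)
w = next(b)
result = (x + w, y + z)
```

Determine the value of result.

Step 1: a iterates [6, 12, 1, 6], b iterates [13, 13, 11, 24].
Step 2: x = next(a) = 6, y = next(b) = 13.
Step 3: z = next(a) = 12, w = next(b) = 13.
Step 4: result = (6 + 13, 13 + 12) = (19, 25).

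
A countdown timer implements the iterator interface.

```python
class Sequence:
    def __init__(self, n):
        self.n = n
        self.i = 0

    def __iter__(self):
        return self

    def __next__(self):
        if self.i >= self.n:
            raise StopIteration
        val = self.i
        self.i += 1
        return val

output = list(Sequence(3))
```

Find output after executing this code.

Step 1: Sequence(3) creates an iterator counting 0 to 2.
Step 2: list() consumes all values: [0, 1, 2].
Therefore output = [0, 1, 2].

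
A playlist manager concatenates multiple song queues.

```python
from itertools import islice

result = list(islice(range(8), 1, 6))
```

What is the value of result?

Step 1: islice(range(8), 1, 6) takes elements at indices [1, 6).
Step 2: Elements: [1, 2, 3, 4, 5].
Therefore result = [1, 2, 3, 4, 5].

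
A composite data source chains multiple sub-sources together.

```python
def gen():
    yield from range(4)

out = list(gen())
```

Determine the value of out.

Step 1: yield from delegates to the iterable, yielding each element.
Step 2: Collected values: [0, 1, 2, 3].
Therefore out = [0, 1, 2, 3].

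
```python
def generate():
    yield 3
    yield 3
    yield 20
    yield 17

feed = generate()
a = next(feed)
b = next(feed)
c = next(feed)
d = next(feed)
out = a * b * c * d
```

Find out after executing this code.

Step 1: Create generator and consume all values:
  a = next(feed) = 3
  b = next(feed) = 3
  c = next(feed) = 20
  d = next(feed) = 17
Step 2: out = 3 * 3 * 20 * 17 = 3060.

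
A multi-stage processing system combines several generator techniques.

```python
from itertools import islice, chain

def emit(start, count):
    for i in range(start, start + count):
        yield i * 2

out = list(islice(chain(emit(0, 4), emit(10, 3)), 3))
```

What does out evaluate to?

Step 1: emit(0, 4) yields [0, 2, 4, 6].
Step 2: emit(10, 3) yields [20, 22, 24].
Step 3: chain concatenates: [0, 2, 4, 6, 20, 22, 24].
Step 4: islice takes first 3: [0, 2, 4].
Therefore out = [0, 2, 4].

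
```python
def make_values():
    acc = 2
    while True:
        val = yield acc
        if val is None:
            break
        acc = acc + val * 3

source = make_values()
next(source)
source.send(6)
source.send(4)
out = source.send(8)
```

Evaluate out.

Step 1: next() -> yield acc=2.
Step 2: send(6) -> val=6, acc = 2 + 6*3 = 20, yield 20.
Step 3: send(4) -> val=4, acc = 20 + 4*3 = 32, yield 32.
Step 4: send(8) -> val=8, acc = 32 + 8*3 = 56, yield 56.
Therefore out = 56.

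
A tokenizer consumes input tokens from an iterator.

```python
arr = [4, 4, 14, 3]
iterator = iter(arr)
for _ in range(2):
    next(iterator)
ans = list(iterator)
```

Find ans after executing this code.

Step 1: Create iterator over [4, 4, 14, 3].
Step 2: Advance 2 positions (consuming [4, 4]).
Step 3: list() collects remaining elements: [14, 3].
Therefore ans = [14, 3].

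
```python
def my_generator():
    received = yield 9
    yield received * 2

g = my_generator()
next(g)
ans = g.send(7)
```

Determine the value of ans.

Step 1: next(g) advances to first yield, producing 9.
Step 2: send(7) resumes, received = 7.
Step 3: yield received * 2 = 7 * 2 = 14.
Therefore ans = 14.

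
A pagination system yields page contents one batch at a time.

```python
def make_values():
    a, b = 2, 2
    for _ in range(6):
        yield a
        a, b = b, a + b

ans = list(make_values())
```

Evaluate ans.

Step 1: Fibonacci-like sequence starting with a=2, b=2:
  Iteration 1: yield a=2, then a,b = 2,4
  Iteration 2: yield a=2, then a,b = 4,6
  Iteration 3: yield a=4, then a,b = 6,10
  Iteration 4: yield a=6, then a,b = 10,16
  Iteration 5: yield a=10, then a,b = 16,26
  Iteration 6: yield a=16, then a,b = 26,42
Therefore ans = [2, 2, 4, 6, 10, 16].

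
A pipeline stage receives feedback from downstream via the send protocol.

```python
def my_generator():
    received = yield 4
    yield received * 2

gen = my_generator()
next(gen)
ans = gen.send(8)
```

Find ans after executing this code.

Step 1: next(gen) advances to first yield, producing 4.
Step 2: send(8) resumes, received = 8.
Step 3: yield received * 2 = 8 * 2 = 16.
Therefore ans = 16.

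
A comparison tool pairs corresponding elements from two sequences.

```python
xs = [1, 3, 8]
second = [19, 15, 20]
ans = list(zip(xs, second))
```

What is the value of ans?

Step 1: zip pairs elements at same index:
  Index 0: (1, 19)
  Index 1: (3, 15)
  Index 2: (8, 20)
Therefore ans = [(1, 19), (3, 15), (8, 20)].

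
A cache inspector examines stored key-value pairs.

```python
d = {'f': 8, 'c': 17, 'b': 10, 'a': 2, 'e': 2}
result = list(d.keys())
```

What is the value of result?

Step 1: d.keys() returns the dictionary keys in insertion order.
Therefore result = ['f', 'c', 'b', 'a', 'e'].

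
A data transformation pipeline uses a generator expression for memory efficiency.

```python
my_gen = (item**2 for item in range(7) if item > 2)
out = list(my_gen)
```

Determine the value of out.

Step 1: For range(7), keep item > 2, then square:
  item=0: 0 <= 2, excluded
  item=1: 1 <= 2, excluded
  item=2: 2 <= 2, excluded
  item=3: 3 > 2, yield 3**2 = 9
  item=4: 4 > 2, yield 4**2 = 16
  item=5: 5 > 2, yield 5**2 = 25
  item=6: 6 > 2, yield 6**2 = 36
Therefore out = [9, 16, 25, 36].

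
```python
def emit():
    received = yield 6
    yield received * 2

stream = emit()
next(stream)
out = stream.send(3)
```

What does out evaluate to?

Step 1: next(stream) advances to first yield, producing 6.
Step 2: send(3) resumes, received = 3.
Step 3: yield received * 2 = 3 * 2 = 6.
Therefore out = 6.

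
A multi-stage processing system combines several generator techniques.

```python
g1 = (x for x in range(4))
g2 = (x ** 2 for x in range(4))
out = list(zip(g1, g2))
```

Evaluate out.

Step 1: g1 produces [0, 1, 2, 3].
Step 2: g2 produces [0, 1, 4, 9].
Step 3: zip pairs them: [(0, 0), (1, 1), (2, 4), (3, 9)].
Therefore out = [(0, 0), (1, 1), (2, 4), (3, 9)].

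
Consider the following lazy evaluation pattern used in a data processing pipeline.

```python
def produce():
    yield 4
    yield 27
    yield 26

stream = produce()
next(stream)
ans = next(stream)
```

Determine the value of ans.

Step 1: produce() creates a generator.
Step 2: next(stream) yields 4 (consumed and discarded).
Step 3: next(stream) yields 27, assigned to ans.
Therefore ans = 27.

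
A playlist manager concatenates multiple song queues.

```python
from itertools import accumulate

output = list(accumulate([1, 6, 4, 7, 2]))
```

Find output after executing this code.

Step 1: accumulate computes running sums:
  + 1 = 1
  + 6 = 7
  + 4 = 11
  + 7 = 18
  + 2 = 20
Therefore output = [1, 7, 11, 18, 20].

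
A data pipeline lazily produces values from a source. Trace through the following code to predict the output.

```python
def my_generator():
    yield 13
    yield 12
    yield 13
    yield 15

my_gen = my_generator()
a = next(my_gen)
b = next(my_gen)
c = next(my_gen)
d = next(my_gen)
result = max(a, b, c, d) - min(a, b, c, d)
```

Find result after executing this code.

Step 1: Create generator and consume all values:
  a = next(my_gen) = 13
  b = next(my_gen) = 12
  c = next(my_gen) = 13
  d = next(my_gen) = 15
Step 2: max = 15, min = 12, result = 15 - 12 = 3.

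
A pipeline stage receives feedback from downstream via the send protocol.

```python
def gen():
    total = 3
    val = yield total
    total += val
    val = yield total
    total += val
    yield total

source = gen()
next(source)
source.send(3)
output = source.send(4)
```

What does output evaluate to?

Step 1: next() -> yield total=3.
Step 2: send(3) -> val=3, total = 3+3 = 6, yield 6.
Step 3: send(4) -> val=4, total = 6+4 = 10, yield 10.
Therefore output = 10.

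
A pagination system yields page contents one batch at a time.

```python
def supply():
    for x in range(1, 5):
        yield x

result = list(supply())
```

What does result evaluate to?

Step 1: The generator yields each value from range(1, 5).
Step 2: list() consumes all yields: [1, 2, 3, 4].
Therefore result = [1, 2, 3, 4].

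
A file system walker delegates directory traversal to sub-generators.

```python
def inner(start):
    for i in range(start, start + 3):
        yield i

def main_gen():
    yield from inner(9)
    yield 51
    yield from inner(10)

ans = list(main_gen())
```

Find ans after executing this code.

Step 1: main_gen() delegates to inner(9):
  yield 9
  yield 10
  yield 11
Step 2: yield 51
Step 3: Delegates to inner(10):
  yield 10
  yield 11
  yield 12
Therefore ans = [9, 10, 11, 51, 10, 11, 12].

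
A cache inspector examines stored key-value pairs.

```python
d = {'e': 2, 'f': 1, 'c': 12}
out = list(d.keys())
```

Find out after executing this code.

Step 1: d.keys() returns the dictionary keys in insertion order.
Therefore out = ['e', 'f', 'c'].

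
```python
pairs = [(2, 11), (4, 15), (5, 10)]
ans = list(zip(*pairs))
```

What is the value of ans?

Step 1: zip(*pairs) transposes: unzips [(2, 11), (4, 15), (5, 10)] into separate sequences.
Step 2: First elements: (2, 4, 5), second elements: (11, 15, 10).
Therefore ans = [(2, 4, 5), (11, 15, 10)].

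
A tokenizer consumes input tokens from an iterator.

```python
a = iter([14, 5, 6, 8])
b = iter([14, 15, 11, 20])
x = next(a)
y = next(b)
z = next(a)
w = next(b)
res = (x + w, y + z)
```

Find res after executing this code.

Step 1: a iterates [14, 5, 6, 8], b iterates [14, 15, 11, 20].
Step 2: x = next(a) = 14, y = next(b) = 14.
Step 3: z = next(a) = 5, w = next(b) = 15.
Step 4: res = (14 + 15, 14 + 5) = (29, 19).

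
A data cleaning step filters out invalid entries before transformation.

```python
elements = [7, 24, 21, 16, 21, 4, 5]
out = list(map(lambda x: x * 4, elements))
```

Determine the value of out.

Step 1: Apply lambda x: x * 4 to each element:
  7 -> 28
  24 -> 96
  21 -> 84
  16 -> 64
  21 -> 84
  4 -> 16
  5 -> 20
Therefore out = [28, 96, 84, 64, 84, 16, 20].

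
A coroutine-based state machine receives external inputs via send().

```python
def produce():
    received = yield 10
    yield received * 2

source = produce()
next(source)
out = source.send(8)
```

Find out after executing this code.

Step 1: next(source) advances to first yield, producing 10.
Step 2: send(8) resumes, received = 8.
Step 3: yield received * 2 = 8 * 2 = 16.
Therefore out = 16.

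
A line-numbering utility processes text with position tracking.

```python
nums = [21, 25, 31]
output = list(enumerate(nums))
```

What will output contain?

Step 1: enumerate pairs each element with its index:
  (0, 21)
  (1, 25)
  (2, 31)
Therefore output = [(0, 21), (1, 25), (2, 31)].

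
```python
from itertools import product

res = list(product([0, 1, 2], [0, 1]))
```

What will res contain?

Step 1: product([0, 1, 2], [0, 1]) gives all pairs:
  (0, 0)
  (0, 1)
  (1, 0)
  (1, 1)
  (2, 0)
  (2, 1)
Therefore res = [(0, 0), (0, 1), (1, 0), (1, 1), (2, 0), (2, 1)].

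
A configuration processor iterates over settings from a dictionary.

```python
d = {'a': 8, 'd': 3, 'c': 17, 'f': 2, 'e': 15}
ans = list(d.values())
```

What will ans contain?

Step 1: d.values() returns the dictionary values in insertion order.
Therefore ans = [8, 3, 17, 2, 15].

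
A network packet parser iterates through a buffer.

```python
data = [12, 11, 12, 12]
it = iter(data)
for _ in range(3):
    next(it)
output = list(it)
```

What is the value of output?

Step 1: Create iterator over [12, 11, 12, 12].
Step 2: Advance 3 positions (consuming [12, 11, 12]).
Step 3: list() collects remaining elements: [12].
Therefore output = [12].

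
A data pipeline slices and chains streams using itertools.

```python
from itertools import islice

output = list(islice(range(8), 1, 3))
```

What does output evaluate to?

Step 1: islice(range(8), 1, 3) takes elements at indices [1, 3).
Step 2: Elements: [1, 2].
Therefore output = [1, 2].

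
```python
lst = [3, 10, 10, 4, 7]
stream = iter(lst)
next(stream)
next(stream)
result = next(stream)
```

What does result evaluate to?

Step 1: Create iterator over [3, 10, 10, 4, 7].
Step 2: next() consumes 3.
Step 3: next() consumes 10.
Step 4: next() returns 10.
Therefore result = 10.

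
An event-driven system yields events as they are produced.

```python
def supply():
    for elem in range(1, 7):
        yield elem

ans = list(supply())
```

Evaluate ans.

Step 1: The generator yields each value from range(1, 7).
Step 2: list() consumes all yields: [1, 2, 3, 4, 5, 6].
Therefore ans = [1, 2, 3, 4, 5, 6].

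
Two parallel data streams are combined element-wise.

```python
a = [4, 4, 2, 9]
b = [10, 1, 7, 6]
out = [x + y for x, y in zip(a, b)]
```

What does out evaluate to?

Step 1: Add corresponding elements:
  4 + 10 = 14
  4 + 1 = 5
  2 + 7 = 9
  9 + 6 = 15
Therefore out = [14, 5, 9, 15].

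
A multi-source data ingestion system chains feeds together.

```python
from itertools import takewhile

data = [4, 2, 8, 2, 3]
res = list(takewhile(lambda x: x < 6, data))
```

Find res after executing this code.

Step 1: takewhile stops at first element >= 6:
  4 < 6: take
  2 < 6: take
  8 >= 6: stop
Therefore res = [4, 2].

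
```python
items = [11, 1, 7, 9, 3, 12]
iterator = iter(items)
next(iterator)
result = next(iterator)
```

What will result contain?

Step 1: Create iterator over [11, 1, 7, 9, 3, 12].
Step 2: next() consumes 11.
Step 3: next() returns 1.
Therefore result = 1.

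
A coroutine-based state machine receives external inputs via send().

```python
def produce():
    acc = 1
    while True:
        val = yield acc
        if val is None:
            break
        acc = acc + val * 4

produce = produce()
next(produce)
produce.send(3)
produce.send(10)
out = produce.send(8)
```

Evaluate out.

Step 1: next() -> yield acc=1.
Step 2: send(3) -> val=3, acc = 1 + 3*4 = 13, yield 13.
Step 3: send(10) -> val=10, acc = 13 + 10*4 = 53, yield 53.
Step 4: send(8) -> val=8, acc = 53 + 8*4 = 85, yield 85.
Therefore out = 85.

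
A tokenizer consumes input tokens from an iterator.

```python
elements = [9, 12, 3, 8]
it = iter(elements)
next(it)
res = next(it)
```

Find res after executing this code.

Step 1: Create iterator over [9, 12, 3, 8].
Step 2: next() consumes 9.
Step 3: next() returns 12.
Therefore res = 12.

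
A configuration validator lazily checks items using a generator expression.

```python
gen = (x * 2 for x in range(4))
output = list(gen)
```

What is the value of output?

Step 1: For each x in range(4), compute x*2:
  x=0: 0*2 = 0
  x=1: 1*2 = 2
  x=2: 2*2 = 4
  x=3: 3*2 = 6
Therefore output = [0, 2, 4, 6].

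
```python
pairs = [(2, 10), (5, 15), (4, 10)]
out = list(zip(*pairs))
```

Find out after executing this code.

Step 1: zip(*pairs) transposes: unzips [(2, 10), (5, 15), (4, 10)] into separate sequences.
Step 2: First elements: (2, 5, 4), second elements: (10, 15, 10).
Therefore out = [(2, 5, 4), (10, 15, 10)].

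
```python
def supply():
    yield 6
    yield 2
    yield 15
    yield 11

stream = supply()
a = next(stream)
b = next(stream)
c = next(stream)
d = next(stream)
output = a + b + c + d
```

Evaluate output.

Step 1: Create generator and consume all values:
  a = next(stream) = 6
  b = next(stream) = 2
  c = next(stream) = 15
  d = next(stream) = 11
Step 2: output = 6 + 2 + 15 + 11 = 34.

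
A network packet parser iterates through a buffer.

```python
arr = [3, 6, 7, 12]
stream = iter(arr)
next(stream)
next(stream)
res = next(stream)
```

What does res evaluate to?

Step 1: Create iterator over [3, 6, 7, 12].
Step 2: next() consumes 3.
Step 3: next() consumes 6.
Step 4: next() returns 7.
Therefore res = 7.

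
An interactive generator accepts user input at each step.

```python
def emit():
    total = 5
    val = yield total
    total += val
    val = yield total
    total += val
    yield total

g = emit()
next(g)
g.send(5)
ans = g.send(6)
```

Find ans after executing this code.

Step 1: next() -> yield total=5.
Step 2: send(5) -> val=5, total = 5+5 = 10, yield 10.
Step 3: send(6) -> val=6, total = 10+6 = 16, yield 16.
Therefore ans = 16.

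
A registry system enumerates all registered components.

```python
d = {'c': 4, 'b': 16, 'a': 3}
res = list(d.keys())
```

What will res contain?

Step 1: d.keys() returns the dictionary keys in insertion order.
Therefore res = ['c', 'b', 'a'].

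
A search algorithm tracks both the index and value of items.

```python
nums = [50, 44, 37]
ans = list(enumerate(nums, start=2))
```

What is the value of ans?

Step 1: enumerate with start=2:
  (2, 50)
  (3, 44)
  (4, 37)
Therefore ans = [(2, 50), (3, 44), (4, 37)].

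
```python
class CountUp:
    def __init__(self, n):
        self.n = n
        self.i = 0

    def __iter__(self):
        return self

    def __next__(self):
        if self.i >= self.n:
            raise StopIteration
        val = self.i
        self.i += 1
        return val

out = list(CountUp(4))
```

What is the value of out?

Step 1: CountUp(4) creates an iterator counting 0 to 3.
Step 2: list() consumes all values: [0, 1, 2, 3].
Therefore out = [0, 1, 2, 3].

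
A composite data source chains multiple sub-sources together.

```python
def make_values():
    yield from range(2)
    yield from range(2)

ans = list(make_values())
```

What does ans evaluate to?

Step 1: Trace yields in order:
  yield 0
  yield 1
  yield 0
  yield 1
Therefore ans = [0, 1, 0, 1].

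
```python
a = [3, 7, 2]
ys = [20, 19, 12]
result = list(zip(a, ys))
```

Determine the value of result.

Step 1: zip pairs elements at same index:
  Index 0: (3, 20)
  Index 1: (7, 19)
  Index 2: (2, 12)
Therefore result = [(3, 20), (7, 19), (2, 12)].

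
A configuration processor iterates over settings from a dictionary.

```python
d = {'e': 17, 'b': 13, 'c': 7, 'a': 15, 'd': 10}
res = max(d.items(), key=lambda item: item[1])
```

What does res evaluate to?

Step 1: Find item with maximum value:
  ('e', 17)
  ('b', 13)
  ('c', 7)
  ('a', 15)
  ('d', 10)
Step 2: Maximum value is 17 at key 'e'.
Therefore res = ('e', 17).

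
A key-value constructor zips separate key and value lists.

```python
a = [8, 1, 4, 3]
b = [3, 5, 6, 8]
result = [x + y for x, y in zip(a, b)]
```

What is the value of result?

Step 1: Add corresponding elements:
  8 + 3 = 11
  1 + 5 = 6
  4 + 6 = 10
  3 + 8 = 11
Therefore result = [11, 6, 10, 11].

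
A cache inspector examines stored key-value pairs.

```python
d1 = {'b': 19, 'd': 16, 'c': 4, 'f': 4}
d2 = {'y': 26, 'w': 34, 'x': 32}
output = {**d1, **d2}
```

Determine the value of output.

Step 1: Merge d1 and d2 (d2 values override on key conflicts).
Step 2: d1 has keys ['b', 'd', 'c', 'f'], d2 has keys ['y', 'w', 'x'].
Therefore output = {'b': 19, 'd': 16, 'c': 4, 'f': 4, 'y': 26, 'w': 34, 'x': 32}.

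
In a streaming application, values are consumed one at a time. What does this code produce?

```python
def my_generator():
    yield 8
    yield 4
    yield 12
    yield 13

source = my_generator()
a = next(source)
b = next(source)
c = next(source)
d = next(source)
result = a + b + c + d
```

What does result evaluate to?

Step 1: Create generator and consume all values:
  a = next(source) = 8
  b = next(source) = 4
  c = next(source) = 12
  d = next(source) = 13
Step 2: result = 8 + 4 + 12 + 13 = 37.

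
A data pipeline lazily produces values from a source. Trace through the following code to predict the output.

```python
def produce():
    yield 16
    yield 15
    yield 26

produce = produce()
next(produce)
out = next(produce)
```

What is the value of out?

Step 1: produce() creates a generator.
Step 2: next(produce) yields 16 (consumed and discarded).
Step 3: next(produce) yields 15, assigned to out.
Therefore out = 15.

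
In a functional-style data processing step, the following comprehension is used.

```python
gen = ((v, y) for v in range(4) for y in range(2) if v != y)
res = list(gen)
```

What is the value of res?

Step 1: Nested generator over range(4) x range(2) where v != y:
  (0, 0): excluded (v == y)
  (0, 1): included
  (1, 0): included
  (1, 1): excluded (v == y)
  (2, 0): included
  (2, 1): included
  (3, 0): included
  (3, 1): included
Therefore res = [(0, 1), (1, 0), (2, 0), (2, 1), (3, 0), (3, 1)].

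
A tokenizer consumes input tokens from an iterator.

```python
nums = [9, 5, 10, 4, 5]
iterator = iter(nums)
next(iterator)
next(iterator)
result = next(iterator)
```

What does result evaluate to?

Step 1: Create iterator over [9, 5, 10, 4, 5].
Step 2: next() consumes 9.
Step 3: next() consumes 5.
Step 4: next() returns 10.
Therefore result = 10.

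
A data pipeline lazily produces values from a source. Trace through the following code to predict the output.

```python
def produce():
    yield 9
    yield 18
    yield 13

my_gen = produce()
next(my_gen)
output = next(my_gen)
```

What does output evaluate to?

Step 1: produce() creates a generator.
Step 2: next(my_gen) yields 9 (consumed and discarded).
Step 3: next(my_gen) yields 18, assigned to output.
Therefore output = 18.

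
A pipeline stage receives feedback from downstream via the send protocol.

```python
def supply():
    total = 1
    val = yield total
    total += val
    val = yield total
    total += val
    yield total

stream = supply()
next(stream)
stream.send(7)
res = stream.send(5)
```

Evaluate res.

Step 1: next() -> yield total=1.
Step 2: send(7) -> val=7, total = 1+7 = 8, yield 8.
Step 3: send(5) -> val=5, total = 8+5 = 13, yield 13.
Therefore res = 13.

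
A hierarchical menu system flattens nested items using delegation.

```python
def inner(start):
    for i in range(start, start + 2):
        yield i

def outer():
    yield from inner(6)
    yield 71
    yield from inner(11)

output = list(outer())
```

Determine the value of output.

Step 1: outer() delegates to inner(6):
  yield 6
  yield 7
Step 2: yield 71
Step 3: Delegates to inner(11):
  yield 11
  yield 12
Therefore output = [6, 7, 71, 11, 12].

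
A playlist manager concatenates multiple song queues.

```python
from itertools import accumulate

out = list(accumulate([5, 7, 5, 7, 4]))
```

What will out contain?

Step 1: accumulate computes running sums:
  + 5 = 5
  + 7 = 12
  + 5 = 17
  + 7 = 24
  + 4 = 28
Therefore out = [5, 12, 17, 24, 28].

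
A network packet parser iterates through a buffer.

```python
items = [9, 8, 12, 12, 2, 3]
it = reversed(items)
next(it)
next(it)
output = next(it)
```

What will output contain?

Step 1: reversed([9, 8, 12, 12, 2, 3]) gives iterator: [3, 2, 12, 12, 8, 9].
Step 2: First next() = 3, second next() = 2.
Step 3: Third next() = 12.
Therefore output = 12.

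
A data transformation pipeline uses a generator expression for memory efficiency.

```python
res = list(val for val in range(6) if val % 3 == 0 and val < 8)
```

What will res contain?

Step 1: Filter range(6) where val % 3 == 0 and val < 8:
  val=0: both conditions met, included
  val=1: excluded (1 % 3 != 0)
  val=2: excluded (2 % 3 != 0)
  val=3: both conditions met, included
  val=4: excluded (4 % 3 != 0)
  val=5: excluded (5 % 3 != 0)
Therefore res = [0, 3].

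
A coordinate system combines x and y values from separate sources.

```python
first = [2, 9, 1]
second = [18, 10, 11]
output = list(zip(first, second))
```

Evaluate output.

Step 1: zip pairs elements at same index:
  Index 0: (2, 18)
  Index 1: (9, 10)
  Index 2: (1, 11)
Therefore output = [(2, 18), (9, 10), (1, 11)].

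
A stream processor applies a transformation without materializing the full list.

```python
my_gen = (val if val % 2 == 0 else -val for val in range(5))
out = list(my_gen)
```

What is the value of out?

Step 1: For each val in range(5), yield val if even, else -val:
  val=0: even, yield 0
  val=1: odd, yield -1
  val=2: even, yield 2
  val=3: odd, yield -3
  val=4: even, yield 4
Therefore out = [0, -1, 2, -3, 4].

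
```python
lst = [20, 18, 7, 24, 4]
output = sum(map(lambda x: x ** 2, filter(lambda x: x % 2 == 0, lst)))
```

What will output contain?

Step 1: Filter even numbers from [20, 18, 7, 24, 4]: [20, 18, 24, 4]
Step 2: Square each: [400, 324, 576, 16]
Step 3: Sum = 1316.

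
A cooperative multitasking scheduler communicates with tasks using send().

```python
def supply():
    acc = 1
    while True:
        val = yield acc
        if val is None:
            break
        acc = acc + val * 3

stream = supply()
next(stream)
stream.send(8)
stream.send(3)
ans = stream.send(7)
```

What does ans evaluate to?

Step 1: next() -> yield acc=1.
Step 2: send(8) -> val=8, acc = 1 + 8*3 = 25, yield 25.
Step 3: send(3) -> val=3, acc = 25 + 3*3 = 34, yield 34.
Step 4: send(7) -> val=7, acc = 34 + 7*3 = 55, yield 55.
Therefore ans = 55.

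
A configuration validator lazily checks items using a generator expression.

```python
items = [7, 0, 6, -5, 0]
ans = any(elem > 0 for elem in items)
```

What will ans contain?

Step 1: Check elem > 0 for each element in [7, 0, 6, -5, 0]:
  7 > 0: True
  0 > 0: False
  6 > 0: True
  -5 > 0: False
  0 > 0: False
Step 2: any() returns True.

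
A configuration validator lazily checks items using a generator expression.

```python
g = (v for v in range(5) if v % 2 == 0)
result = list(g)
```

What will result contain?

Step 1: Filter range(5) keeping only even values:
  v=0: even, included
  v=1: odd, excluded
  v=2: even, included
  v=3: odd, excluded
  v=4: even, included
Therefore result = [0, 2, 4].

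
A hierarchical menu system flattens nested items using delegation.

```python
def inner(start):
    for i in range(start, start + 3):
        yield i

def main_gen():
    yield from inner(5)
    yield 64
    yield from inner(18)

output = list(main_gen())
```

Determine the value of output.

Step 1: main_gen() delegates to inner(5):
  yield 5
  yield 6
  yield 7
Step 2: yield 64
Step 3: Delegates to inner(18):
  yield 18
  yield 19
  yield 20
Therefore output = [5, 6, 7, 64, 18, 19, 20].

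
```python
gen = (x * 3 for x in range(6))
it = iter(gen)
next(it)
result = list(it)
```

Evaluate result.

Step 1: Generator produces [0, 3, 6, 9, 12, 15].
Step 2: next(it) consumes first element (0).
Step 3: list(it) collects remaining: [3, 6, 9, 12, 15].
Therefore result = [3, 6, 9, 12, 15].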